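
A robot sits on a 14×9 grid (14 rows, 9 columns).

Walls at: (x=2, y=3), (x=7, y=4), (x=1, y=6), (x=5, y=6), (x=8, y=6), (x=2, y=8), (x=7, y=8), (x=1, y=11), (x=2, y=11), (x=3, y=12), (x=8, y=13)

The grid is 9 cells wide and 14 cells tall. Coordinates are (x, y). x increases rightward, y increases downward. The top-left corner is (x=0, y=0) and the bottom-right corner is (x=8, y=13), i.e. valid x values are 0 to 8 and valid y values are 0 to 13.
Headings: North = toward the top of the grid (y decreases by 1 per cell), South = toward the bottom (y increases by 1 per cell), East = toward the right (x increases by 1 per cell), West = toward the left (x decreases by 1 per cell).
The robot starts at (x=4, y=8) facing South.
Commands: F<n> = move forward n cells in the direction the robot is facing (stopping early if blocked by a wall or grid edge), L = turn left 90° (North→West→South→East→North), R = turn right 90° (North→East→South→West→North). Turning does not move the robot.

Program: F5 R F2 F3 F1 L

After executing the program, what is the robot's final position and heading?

Start: (x=4, y=8), facing South
  F5: move forward 5, now at (x=4, y=13)
  R: turn right, now facing West
  F2: move forward 2, now at (x=2, y=13)
  F3: move forward 2/3 (blocked), now at (x=0, y=13)
  F1: move forward 0/1 (blocked), now at (x=0, y=13)
  L: turn left, now facing South
Final: (x=0, y=13), facing South

Answer: Final position: (x=0, y=13), facing South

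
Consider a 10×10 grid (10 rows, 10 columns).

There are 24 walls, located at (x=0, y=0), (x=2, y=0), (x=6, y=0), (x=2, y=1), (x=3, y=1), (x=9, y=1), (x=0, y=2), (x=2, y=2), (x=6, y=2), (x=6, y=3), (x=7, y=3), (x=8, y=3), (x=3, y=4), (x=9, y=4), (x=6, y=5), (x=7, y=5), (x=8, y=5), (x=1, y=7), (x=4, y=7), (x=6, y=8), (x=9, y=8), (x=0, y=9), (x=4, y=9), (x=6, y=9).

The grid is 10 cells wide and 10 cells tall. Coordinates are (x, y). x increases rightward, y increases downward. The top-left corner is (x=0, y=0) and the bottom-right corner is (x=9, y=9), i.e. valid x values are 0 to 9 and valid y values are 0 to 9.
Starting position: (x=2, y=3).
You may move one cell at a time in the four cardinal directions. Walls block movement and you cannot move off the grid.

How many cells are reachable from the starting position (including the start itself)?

Answer: Reachable cells: 76

Derivation:
BFS flood-fill from (x=2, y=3):
  Distance 0: (x=2, y=3)
  Distance 1: (x=1, y=3), (x=3, y=3), (x=2, y=4)
  Distance 2: (x=1, y=2), (x=3, y=2), (x=0, y=3), (x=4, y=3), (x=1, y=4), (x=2, y=5)
  Distance 3: (x=1, y=1), (x=4, y=2), (x=5, y=3), (x=0, y=4), (x=4, y=4), (x=1, y=5), (x=3, y=5), (x=2, y=6)
  Distance 4: (x=1, y=0), (x=0, y=1), (x=4, y=1), (x=5, y=2), (x=5, y=4), (x=0, y=5), (x=4, y=5), (x=1, y=6), (x=3, y=6), (x=2, y=7)
  Distance 5: (x=4, y=0), (x=5, y=1), (x=6, y=4), (x=5, y=5), (x=0, y=6), (x=4, y=6), (x=3, y=7), (x=2, y=8)
  Distance 6: (x=3, y=0), (x=5, y=0), (x=6, y=1), (x=7, y=4), (x=5, y=6), (x=0, y=7), (x=1, y=8), (x=3, y=8), (x=2, y=9)
  Distance 7: (x=7, y=1), (x=8, y=4), (x=6, y=6), (x=5, y=7), (x=0, y=8), (x=4, y=8), (x=1, y=9), (x=3, y=9)
  Distance 8: (x=7, y=0), (x=8, y=1), (x=7, y=2), (x=7, y=6), (x=6, y=7), (x=5, y=8)
  Distance 9: (x=8, y=0), (x=8, y=2), (x=8, y=6), (x=7, y=7), (x=5, y=9)
  Distance 10: (x=9, y=0), (x=9, y=2), (x=9, y=6), (x=8, y=7), (x=7, y=8)
  Distance 11: (x=9, y=3), (x=9, y=5), (x=9, y=7), (x=8, y=8), (x=7, y=9)
  Distance 12: (x=8, y=9)
  Distance 13: (x=9, y=9)
Total reachable: 76 (grid has 76 open cells total)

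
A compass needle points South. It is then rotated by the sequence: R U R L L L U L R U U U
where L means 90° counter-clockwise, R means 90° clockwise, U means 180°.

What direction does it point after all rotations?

Answer: Final heading: West

Derivation:
Start: South
  R (right (90° clockwise)) -> West
  U (U-turn (180°)) -> East
  R (right (90° clockwise)) -> South
  L (left (90° counter-clockwise)) -> East
  L (left (90° counter-clockwise)) -> North
  L (left (90° counter-clockwise)) -> West
  U (U-turn (180°)) -> East
  L (left (90° counter-clockwise)) -> North
  R (right (90° clockwise)) -> East
  U (U-turn (180°)) -> West
  U (U-turn (180°)) -> East
  U (U-turn (180°)) -> West
Final: West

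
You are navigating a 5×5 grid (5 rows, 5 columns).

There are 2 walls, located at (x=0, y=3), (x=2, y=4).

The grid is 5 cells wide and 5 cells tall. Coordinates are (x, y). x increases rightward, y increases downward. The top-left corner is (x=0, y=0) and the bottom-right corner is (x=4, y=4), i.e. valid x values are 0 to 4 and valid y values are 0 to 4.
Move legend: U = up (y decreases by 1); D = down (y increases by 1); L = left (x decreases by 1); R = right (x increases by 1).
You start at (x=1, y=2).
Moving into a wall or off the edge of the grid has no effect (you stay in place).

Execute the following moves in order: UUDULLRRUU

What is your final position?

Start: (x=1, y=2)
  U (up): (x=1, y=2) -> (x=1, y=1)
  U (up): (x=1, y=1) -> (x=1, y=0)
  D (down): (x=1, y=0) -> (x=1, y=1)
  U (up): (x=1, y=1) -> (x=1, y=0)
  L (left): (x=1, y=0) -> (x=0, y=0)
  L (left): blocked, stay at (x=0, y=0)
  R (right): (x=0, y=0) -> (x=1, y=0)
  R (right): (x=1, y=0) -> (x=2, y=0)
  U (up): blocked, stay at (x=2, y=0)
  U (up): blocked, stay at (x=2, y=0)
Final: (x=2, y=0)

Answer: Final position: (x=2, y=0)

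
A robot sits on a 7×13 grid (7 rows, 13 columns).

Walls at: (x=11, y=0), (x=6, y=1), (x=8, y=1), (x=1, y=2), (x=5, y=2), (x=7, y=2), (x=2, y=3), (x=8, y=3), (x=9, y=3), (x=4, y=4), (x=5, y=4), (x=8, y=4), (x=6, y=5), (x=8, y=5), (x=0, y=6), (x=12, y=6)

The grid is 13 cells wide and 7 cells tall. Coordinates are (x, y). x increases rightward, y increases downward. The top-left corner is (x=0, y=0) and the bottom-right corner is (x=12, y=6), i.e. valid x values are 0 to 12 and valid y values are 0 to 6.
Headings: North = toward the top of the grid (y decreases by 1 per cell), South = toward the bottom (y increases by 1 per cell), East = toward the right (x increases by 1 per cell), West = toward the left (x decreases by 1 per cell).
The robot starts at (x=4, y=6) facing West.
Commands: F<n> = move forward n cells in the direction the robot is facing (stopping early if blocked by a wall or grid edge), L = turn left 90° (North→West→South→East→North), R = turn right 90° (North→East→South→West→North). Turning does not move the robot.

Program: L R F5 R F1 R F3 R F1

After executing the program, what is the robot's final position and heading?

Start: (x=4, y=6), facing West
  L: turn left, now facing South
  R: turn right, now facing West
  F5: move forward 3/5 (blocked), now at (x=1, y=6)
  R: turn right, now facing North
  F1: move forward 1, now at (x=1, y=5)
  R: turn right, now facing East
  F3: move forward 3, now at (x=4, y=5)
  R: turn right, now facing South
  F1: move forward 1, now at (x=4, y=6)
Final: (x=4, y=6), facing South

Answer: Final position: (x=4, y=6), facing South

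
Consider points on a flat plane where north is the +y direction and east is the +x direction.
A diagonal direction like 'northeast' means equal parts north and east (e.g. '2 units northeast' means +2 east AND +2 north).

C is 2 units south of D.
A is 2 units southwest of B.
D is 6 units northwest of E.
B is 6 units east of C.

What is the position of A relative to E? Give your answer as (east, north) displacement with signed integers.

Place E at the origin (east=0, north=0).
  D is 6 units northwest of E: delta (east=-6, north=+6); D at (east=-6, north=6).
  C is 2 units south of D: delta (east=+0, north=-2); C at (east=-6, north=4).
  B is 6 units east of C: delta (east=+6, north=+0); B at (east=0, north=4).
  A is 2 units southwest of B: delta (east=-2, north=-2); A at (east=-2, north=2).
Therefore A relative to E: (east=-2, north=2).

Answer: A is at (east=-2, north=2) relative to E.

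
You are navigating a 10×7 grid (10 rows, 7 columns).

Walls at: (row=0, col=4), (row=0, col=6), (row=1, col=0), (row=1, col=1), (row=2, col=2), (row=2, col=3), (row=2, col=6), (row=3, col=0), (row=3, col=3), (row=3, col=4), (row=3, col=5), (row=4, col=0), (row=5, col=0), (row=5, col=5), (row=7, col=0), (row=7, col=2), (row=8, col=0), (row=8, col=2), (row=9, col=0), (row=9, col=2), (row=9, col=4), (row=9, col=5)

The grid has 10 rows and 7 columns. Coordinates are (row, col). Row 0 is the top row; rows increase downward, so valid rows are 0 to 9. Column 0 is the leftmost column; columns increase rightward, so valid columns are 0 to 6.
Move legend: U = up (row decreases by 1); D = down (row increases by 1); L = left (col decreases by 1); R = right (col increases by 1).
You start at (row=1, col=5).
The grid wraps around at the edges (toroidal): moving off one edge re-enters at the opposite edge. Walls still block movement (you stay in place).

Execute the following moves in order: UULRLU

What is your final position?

Start: (row=1, col=5)
  U (up): (row=1, col=5) -> (row=0, col=5)
  U (up): blocked, stay at (row=0, col=5)
  L (left): blocked, stay at (row=0, col=5)
  R (right): blocked, stay at (row=0, col=5)
  L (left): blocked, stay at (row=0, col=5)
  U (up): blocked, stay at (row=0, col=5)
Final: (row=0, col=5)

Answer: Final position: (row=0, col=5)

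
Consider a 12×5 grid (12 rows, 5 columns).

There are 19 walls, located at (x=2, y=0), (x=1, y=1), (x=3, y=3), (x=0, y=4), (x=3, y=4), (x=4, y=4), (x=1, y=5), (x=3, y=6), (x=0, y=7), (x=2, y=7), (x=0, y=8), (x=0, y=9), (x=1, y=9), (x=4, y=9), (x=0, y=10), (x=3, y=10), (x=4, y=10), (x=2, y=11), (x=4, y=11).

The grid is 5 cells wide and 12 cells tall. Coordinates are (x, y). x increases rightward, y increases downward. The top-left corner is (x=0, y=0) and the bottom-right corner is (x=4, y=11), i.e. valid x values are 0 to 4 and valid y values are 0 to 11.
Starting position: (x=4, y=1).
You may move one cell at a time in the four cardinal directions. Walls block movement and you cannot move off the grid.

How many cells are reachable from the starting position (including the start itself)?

Answer: Reachable cells: 40

Derivation:
BFS flood-fill from (x=4, y=1):
  Distance 0: (x=4, y=1)
  Distance 1: (x=4, y=0), (x=3, y=1), (x=4, y=2)
  Distance 2: (x=3, y=0), (x=2, y=1), (x=3, y=2), (x=4, y=3)
  Distance 3: (x=2, y=2)
  Distance 4: (x=1, y=2), (x=2, y=3)
  Distance 5: (x=0, y=2), (x=1, y=3), (x=2, y=4)
  Distance 6: (x=0, y=1), (x=0, y=3), (x=1, y=4), (x=2, y=5)
  Distance 7: (x=0, y=0), (x=3, y=5), (x=2, y=6)
  Distance 8: (x=1, y=0), (x=4, y=5), (x=1, y=6)
  Distance 9: (x=0, y=6), (x=4, y=6), (x=1, y=7)
  Distance 10: (x=0, y=5), (x=4, y=7), (x=1, y=8)
  Distance 11: (x=3, y=7), (x=2, y=8), (x=4, y=8)
  Distance 12: (x=3, y=8), (x=2, y=9)
  Distance 13: (x=3, y=9), (x=2, y=10)
  Distance 14: (x=1, y=10)
  Distance 15: (x=1, y=11)
  Distance 16: (x=0, y=11)
Total reachable: 40 (grid has 41 open cells total)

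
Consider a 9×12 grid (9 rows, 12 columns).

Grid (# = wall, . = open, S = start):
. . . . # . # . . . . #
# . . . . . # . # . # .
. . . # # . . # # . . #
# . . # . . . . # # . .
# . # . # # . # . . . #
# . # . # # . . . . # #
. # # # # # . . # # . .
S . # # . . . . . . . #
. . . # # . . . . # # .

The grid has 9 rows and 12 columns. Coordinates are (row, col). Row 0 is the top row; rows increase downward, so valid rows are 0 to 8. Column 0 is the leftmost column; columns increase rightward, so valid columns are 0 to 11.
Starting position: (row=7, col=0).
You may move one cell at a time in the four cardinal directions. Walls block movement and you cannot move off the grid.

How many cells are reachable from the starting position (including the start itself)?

Answer: Reachable cells: 6

Derivation:
BFS flood-fill from (row=7, col=0):
  Distance 0: (row=7, col=0)
  Distance 1: (row=6, col=0), (row=7, col=1), (row=8, col=0)
  Distance 2: (row=8, col=1)
  Distance 3: (row=8, col=2)
Total reachable: 6 (grid has 66 open cells total)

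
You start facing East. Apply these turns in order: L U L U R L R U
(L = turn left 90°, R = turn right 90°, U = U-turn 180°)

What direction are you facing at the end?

Answer: Final heading: South

Derivation:
Start: East
  L (left (90° counter-clockwise)) -> North
  U (U-turn (180°)) -> South
  L (left (90° counter-clockwise)) -> East
  U (U-turn (180°)) -> West
  R (right (90° clockwise)) -> North
  L (left (90° counter-clockwise)) -> West
  R (right (90° clockwise)) -> North
  U (U-turn (180°)) -> South
Final: South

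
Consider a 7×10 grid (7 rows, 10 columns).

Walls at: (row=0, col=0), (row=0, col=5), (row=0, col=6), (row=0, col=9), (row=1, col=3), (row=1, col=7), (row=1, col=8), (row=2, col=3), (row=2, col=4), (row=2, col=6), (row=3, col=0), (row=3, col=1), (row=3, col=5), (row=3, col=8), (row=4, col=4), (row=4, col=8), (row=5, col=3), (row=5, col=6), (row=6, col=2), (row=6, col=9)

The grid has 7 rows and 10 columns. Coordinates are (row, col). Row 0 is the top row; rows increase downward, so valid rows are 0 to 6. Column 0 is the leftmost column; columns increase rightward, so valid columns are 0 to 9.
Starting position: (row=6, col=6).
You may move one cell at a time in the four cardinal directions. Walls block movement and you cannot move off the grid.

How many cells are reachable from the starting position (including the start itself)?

Answer: Reachable cells: 22

Derivation:
BFS flood-fill from (row=6, col=6):
  Distance 0: (row=6, col=6)
  Distance 1: (row=6, col=5), (row=6, col=7)
  Distance 2: (row=5, col=5), (row=5, col=7), (row=6, col=4), (row=6, col=8)
  Distance 3: (row=4, col=5), (row=4, col=7), (row=5, col=4), (row=5, col=8), (row=6, col=3)
  Distance 4: (row=3, col=7), (row=4, col=6), (row=5, col=9)
  Distance 5: (row=2, col=7), (row=3, col=6), (row=4, col=9)
  Distance 6: (row=2, col=8), (row=3, col=9)
  Distance 7: (row=2, col=9)
  Distance 8: (row=1, col=9)
Total reachable: 22 (grid has 50 open cells total)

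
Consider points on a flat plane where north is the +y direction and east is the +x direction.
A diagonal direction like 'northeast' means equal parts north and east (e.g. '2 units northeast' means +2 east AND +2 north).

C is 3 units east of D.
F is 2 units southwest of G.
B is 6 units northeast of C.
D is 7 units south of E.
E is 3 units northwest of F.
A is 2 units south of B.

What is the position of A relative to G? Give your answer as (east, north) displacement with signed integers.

Place G at the origin (east=0, north=0).
  F is 2 units southwest of G: delta (east=-2, north=-2); F at (east=-2, north=-2).
  E is 3 units northwest of F: delta (east=-3, north=+3); E at (east=-5, north=1).
  D is 7 units south of E: delta (east=+0, north=-7); D at (east=-5, north=-6).
  C is 3 units east of D: delta (east=+3, north=+0); C at (east=-2, north=-6).
  B is 6 units northeast of C: delta (east=+6, north=+6); B at (east=4, north=0).
  A is 2 units south of B: delta (east=+0, north=-2); A at (east=4, north=-2).
Therefore A relative to G: (east=4, north=-2).

Answer: A is at (east=4, north=-2) relative to G.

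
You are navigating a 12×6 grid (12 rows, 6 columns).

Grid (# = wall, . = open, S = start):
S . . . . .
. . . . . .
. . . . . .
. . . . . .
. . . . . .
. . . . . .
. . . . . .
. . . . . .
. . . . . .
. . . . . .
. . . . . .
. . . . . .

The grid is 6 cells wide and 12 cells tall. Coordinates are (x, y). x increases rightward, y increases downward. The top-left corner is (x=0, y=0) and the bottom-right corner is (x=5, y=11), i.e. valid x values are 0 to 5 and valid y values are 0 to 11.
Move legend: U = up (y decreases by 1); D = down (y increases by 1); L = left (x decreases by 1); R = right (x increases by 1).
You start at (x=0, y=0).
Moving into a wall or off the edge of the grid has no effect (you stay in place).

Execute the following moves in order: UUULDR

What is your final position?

Answer: Final position: (x=1, y=1)

Derivation:
Start: (x=0, y=0)
  [×3]U (up): blocked, stay at (x=0, y=0)
  L (left): blocked, stay at (x=0, y=0)
  D (down): (x=0, y=0) -> (x=0, y=1)
  R (right): (x=0, y=1) -> (x=1, y=1)
Final: (x=1, y=1)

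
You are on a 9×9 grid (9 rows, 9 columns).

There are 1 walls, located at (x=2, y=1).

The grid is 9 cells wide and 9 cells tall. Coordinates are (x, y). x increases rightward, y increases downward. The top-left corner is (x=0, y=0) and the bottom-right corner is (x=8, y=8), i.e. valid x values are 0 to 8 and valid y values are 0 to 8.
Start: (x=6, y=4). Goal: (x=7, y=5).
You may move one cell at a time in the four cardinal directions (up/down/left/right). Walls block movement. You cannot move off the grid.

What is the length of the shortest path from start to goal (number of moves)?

BFS from (x=6, y=4) until reaching (x=7, y=5):
  Distance 0: (x=6, y=4)
  Distance 1: (x=6, y=3), (x=5, y=4), (x=7, y=4), (x=6, y=5)
  Distance 2: (x=6, y=2), (x=5, y=3), (x=7, y=3), (x=4, y=4), (x=8, y=4), (x=5, y=5), (x=7, y=5), (x=6, y=6)  <- goal reached here
One shortest path (2 moves): (x=6, y=4) -> (x=7, y=4) -> (x=7, y=5)

Answer: Shortest path length: 2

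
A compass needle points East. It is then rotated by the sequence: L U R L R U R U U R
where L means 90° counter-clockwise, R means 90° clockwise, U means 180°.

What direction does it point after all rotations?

Answer: Final heading: West

Derivation:
Start: East
  L (left (90° counter-clockwise)) -> North
  U (U-turn (180°)) -> South
  R (right (90° clockwise)) -> West
  L (left (90° counter-clockwise)) -> South
  R (right (90° clockwise)) -> West
  U (U-turn (180°)) -> East
  R (right (90° clockwise)) -> South
  U (U-turn (180°)) -> North
  U (U-turn (180°)) -> South
  R (right (90° clockwise)) -> West
Final: West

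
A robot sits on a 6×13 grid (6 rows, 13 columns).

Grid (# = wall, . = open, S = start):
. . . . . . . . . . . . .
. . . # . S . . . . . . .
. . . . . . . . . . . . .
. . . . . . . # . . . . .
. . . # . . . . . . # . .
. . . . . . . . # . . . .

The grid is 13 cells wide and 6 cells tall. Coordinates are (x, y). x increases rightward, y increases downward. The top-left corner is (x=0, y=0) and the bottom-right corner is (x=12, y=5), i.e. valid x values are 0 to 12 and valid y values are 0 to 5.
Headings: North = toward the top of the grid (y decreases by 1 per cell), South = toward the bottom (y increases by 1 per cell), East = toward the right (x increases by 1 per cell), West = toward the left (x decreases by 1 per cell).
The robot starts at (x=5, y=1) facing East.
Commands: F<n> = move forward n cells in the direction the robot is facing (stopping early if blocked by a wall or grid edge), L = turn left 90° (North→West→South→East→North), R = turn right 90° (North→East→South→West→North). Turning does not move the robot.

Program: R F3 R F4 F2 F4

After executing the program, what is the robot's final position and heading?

Start: (x=5, y=1), facing East
  R: turn right, now facing South
  F3: move forward 3, now at (x=5, y=4)
  R: turn right, now facing West
  F4: move forward 1/4 (blocked), now at (x=4, y=4)
  F2: move forward 0/2 (blocked), now at (x=4, y=4)
  F4: move forward 0/4 (blocked), now at (x=4, y=4)
Final: (x=4, y=4), facing West

Answer: Final position: (x=4, y=4), facing West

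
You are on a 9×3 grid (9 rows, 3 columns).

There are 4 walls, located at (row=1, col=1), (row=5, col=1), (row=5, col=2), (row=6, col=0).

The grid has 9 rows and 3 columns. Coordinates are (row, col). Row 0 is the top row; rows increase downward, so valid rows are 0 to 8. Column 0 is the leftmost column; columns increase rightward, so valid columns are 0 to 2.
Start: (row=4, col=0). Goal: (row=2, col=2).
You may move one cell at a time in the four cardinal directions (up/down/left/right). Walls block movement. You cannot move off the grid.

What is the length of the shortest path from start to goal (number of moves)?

Answer: Shortest path length: 4

Derivation:
BFS from (row=4, col=0) until reaching (row=2, col=2):
  Distance 0: (row=4, col=0)
  Distance 1: (row=3, col=0), (row=4, col=1), (row=5, col=0)
  Distance 2: (row=2, col=0), (row=3, col=1), (row=4, col=2)
  Distance 3: (row=1, col=0), (row=2, col=1), (row=3, col=2)
  Distance 4: (row=0, col=0), (row=2, col=2)  <- goal reached here
One shortest path (4 moves): (row=4, col=0) -> (row=4, col=1) -> (row=4, col=2) -> (row=3, col=2) -> (row=2, col=2)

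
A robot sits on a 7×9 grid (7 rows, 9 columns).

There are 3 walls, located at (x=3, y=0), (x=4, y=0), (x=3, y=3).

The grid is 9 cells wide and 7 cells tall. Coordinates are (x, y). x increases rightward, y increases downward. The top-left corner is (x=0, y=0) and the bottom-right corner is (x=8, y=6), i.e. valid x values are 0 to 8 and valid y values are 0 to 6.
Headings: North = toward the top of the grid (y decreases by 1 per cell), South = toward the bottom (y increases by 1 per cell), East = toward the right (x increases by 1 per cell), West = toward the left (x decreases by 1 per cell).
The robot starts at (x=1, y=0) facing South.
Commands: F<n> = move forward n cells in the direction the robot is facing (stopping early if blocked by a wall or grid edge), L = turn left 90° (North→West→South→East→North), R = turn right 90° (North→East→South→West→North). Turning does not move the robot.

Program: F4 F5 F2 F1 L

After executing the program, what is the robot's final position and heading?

Start: (x=1, y=0), facing South
  F4: move forward 4, now at (x=1, y=4)
  F5: move forward 2/5 (blocked), now at (x=1, y=6)
  F2: move forward 0/2 (blocked), now at (x=1, y=6)
  F1: move forward 0/1 (blocked), now at (x=1, y=6)
  L: turn left, now facing East
Final: (x=1, y=6), facing East

Answer: Final position: (x=1, y=6), facing East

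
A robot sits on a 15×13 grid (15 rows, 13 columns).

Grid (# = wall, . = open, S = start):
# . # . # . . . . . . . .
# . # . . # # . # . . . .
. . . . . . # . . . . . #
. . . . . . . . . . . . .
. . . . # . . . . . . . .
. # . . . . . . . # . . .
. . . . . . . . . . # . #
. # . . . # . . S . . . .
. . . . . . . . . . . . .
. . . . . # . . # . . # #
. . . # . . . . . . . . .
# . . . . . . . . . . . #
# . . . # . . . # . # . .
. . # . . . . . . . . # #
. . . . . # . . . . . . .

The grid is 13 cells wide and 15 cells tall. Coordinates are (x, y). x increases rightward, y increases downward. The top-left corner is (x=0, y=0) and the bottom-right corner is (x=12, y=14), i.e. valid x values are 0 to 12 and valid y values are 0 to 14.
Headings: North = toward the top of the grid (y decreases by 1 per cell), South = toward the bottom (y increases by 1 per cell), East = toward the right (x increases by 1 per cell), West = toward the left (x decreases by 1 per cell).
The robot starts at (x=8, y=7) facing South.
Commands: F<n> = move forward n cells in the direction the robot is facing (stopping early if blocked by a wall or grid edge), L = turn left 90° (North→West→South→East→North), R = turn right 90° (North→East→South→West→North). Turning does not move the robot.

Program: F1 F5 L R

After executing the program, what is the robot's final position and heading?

Start: (x=8, y=7), facing South
  F1: move forward 1, now at (x=8, y=8)
  F5: move forward 0/5 (blocked), now at (x=8, y=8)
  L: turn left, now facing East
  R: turn right, now facing South
Final: (x=8, y=8), facing South

Answer: Final position: (x=8, y=8), facing South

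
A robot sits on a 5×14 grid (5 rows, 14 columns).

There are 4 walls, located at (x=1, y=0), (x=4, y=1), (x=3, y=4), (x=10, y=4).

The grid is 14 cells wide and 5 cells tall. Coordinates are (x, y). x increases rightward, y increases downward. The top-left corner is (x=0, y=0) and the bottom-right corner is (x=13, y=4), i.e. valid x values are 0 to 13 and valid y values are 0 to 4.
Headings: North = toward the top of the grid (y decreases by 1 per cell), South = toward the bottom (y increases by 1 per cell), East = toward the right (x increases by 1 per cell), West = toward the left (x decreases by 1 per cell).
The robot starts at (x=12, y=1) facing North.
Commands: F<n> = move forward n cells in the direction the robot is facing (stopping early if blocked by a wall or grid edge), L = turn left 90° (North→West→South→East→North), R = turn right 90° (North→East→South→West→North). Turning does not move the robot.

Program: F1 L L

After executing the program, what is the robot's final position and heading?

Start: (x=12, y=1), facing North
  F1: move forward 1, now at (x=12, y=0)
  L: turn left, now facing West
  L: turn left, now facing South
Final: (x=12, y=0), facing South

Answer: Final position: (x=12, y=0), facing South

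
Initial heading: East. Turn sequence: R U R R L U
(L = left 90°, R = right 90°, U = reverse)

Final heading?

Start: East
  R (right (90° clockwise)) -> South
  U (U-turn (180°)) -> North
  R (right (90° clockwise)) -> East
  R (right (90° clockwise)) -> South
  L (left (90° counter-clockwise)) -> East
  U (U-turn (180°)) -> West
Final: West

Answer: Final heading: West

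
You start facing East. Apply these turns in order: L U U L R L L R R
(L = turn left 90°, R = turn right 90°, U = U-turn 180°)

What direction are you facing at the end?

Answer: Final heading: North

Derivation:
Start: East
  L (left (90° counter-clockwise)) -> North
  U (U-turn (180°)) -> South
  U (U-turn (180°)) -> North
  L (left (90° counter-clockwise)) -> West
  R (right (90° clockwise)) -> North
  L (left (90° counter-clockwise)) -> West
  L (left (90° counter-clockwise)) -> South
  R (right (90° clockwise)) -> West
  R (right (90° clockwise)) -> North
Final: North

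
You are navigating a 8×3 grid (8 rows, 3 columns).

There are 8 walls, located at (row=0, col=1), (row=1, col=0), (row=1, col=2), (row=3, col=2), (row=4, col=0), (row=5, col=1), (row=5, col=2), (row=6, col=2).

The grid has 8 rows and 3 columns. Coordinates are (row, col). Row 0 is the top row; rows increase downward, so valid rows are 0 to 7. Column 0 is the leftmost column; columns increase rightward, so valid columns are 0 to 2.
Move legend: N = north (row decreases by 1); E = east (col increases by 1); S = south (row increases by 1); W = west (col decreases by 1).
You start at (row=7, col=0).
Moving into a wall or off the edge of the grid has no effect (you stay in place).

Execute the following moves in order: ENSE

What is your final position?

Answer: Final position: (row=7, col=2)

Derivation:
Start: (row=7, col=0)
  E (east): (row=7, col=0) -> (row=7, col=1)
  N (north): (row=7, col=1) -> (row=6, col=1)
  S (south): (row=6, col=1) -> (row=7, col=1)
  E (east): (row=7, col=1) -> (row=7, col=2)
Final: (row=7, col=2)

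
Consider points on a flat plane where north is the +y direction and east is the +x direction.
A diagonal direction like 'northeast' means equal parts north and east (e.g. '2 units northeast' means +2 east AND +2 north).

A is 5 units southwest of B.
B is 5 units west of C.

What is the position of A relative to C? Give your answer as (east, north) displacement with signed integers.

Place C at the origin (east=0, north=0).
  B is 5 units west of C: delta (east=-5, north=+0); B at (east=-5, north=0).
  A is 5 units southwest of B: delta (east=-5, north=-5); A at (east=-10, north=-5).
Therefore A relative to C: (east=-10, north=-5).

Answer: A is at (east=-10, north=-5) relative to C.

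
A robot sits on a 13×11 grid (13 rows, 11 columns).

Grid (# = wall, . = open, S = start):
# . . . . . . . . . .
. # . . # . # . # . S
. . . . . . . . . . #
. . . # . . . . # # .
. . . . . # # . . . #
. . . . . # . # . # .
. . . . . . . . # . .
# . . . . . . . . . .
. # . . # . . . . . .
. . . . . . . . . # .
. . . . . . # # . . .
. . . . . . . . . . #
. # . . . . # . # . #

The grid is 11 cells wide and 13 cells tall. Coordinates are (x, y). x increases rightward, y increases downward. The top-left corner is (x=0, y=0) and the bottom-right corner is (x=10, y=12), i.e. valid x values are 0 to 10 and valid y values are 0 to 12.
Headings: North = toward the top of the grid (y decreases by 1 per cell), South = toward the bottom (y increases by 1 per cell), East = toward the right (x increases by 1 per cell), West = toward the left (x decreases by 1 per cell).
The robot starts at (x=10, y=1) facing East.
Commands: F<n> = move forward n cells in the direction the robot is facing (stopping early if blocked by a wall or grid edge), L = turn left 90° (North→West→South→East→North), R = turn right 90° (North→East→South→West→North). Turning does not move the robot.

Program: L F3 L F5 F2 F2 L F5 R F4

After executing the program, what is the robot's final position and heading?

Answer: Final position: (x=1, y=0), facing West

Derivation:
Start: (x=10, y=1), facing East
  L: turn left, now facing North
  F3: move forward 1/3 (blocked), now at (x=10, y=0)
  L: turn left, now facing West
  F5: move forward 5, now at (x=5, y=0)
  F2: move forward 2, now at (x=3, y=0)
  F2: move forward 2, now at (x=1, y=0)
  L: turn left, now facing South
  F5: move forward 0/5 (blocked), now at (x=1, y=0)
  R: turn right, now facing West
  F4: move forward 0/4 (blocked), now at (x=1, y=0)
Final: (x=1, y=0), facing West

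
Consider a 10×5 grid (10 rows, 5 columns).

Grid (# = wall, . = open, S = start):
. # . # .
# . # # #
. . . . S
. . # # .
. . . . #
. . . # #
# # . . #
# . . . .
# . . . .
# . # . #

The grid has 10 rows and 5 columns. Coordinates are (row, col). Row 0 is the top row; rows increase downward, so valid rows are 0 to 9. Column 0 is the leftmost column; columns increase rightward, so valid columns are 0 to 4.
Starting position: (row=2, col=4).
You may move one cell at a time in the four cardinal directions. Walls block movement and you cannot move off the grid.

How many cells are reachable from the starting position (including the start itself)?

Answer: Reachable cells: 28

Derivation:
BFS flood-fill from (row=2, col=4):
  Distance 0: (row=2, col=4)
  Distance 1: (row=2, col=3), (row=3, col=4)
  Distance 2: (row=2, col=2)
  Distance 3: (row=2, col=1)
  Distance 4: (row=1, col=1), (row=2, col=0), (row=3, col=1)
  Distance 5: (row=3, col=0), (row=4, col=1)
  Distance 6: (row=4, col=0), (row=4, col=2), (row=5, col=1)
  Distance 7: (row=4, col=3), (row=5, col=0), (row=5, col=2)
  Distance 8: (row=6, col=2)
  Distance 9: (row=6, col=3), (row=7, col=2)
  Distance 10: (row=7, col=1), (row=7, col=3), (row=8, col=2)
  Distance 11: (row=7, col=4), (row=8, col=1), (row=8, col=3)
  Distance 12: (row=8, col=4), (row=9, col=1), (row=9, col=3)
Total reachable: 28 (grid has 31 open cells total)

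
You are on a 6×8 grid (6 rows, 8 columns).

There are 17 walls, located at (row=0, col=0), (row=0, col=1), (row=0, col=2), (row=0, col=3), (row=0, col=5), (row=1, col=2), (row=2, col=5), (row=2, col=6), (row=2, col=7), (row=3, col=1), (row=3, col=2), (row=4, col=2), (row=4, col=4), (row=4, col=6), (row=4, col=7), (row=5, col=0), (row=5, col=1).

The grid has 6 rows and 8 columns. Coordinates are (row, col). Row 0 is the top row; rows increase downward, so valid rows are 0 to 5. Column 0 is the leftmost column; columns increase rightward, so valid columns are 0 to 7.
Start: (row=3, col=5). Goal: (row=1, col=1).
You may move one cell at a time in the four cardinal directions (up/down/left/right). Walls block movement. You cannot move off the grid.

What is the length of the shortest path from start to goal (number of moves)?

Answer: Shortest path length: 6

Derivation:
BFS from (row=3, col=5) until reaching (row=1, col=1):
  Distance 0: (row=3, col=5)
  Distance 1: (row=3, col=4), (row=3, col=6), (row=4, col=5)
  Distance 2: (row=2, col=4), (row=3, col=3), (row=3, col=7), (row=5, col=5)
  Distance 3: (row=1, col=4), (row=2, col=3), (row=4, col=3), (row=5, col=4), (row=5, col=6)
  Distance 4: (row=0, col=4), (row=1, col=3), (row=1, col=5), (row=2, col=2), (row=5, col=3), (row=5, col=7)
  Distance 5: (row=1, col=6), (row=2, col=1), (row=5, col=2)
  Distance 6: (row=0, col=6), (row=1, col=1), (row=1, col=7), (row=2, col=0)  <- goal reached here
One shortest path (6 moves): (row=3, col=5) -> (row=3, col=4) -> (row=3, col=3) -> (row=2, col=3) -> (row=2, col=2) -> (row=2, col=1) -> (row=1, col=1)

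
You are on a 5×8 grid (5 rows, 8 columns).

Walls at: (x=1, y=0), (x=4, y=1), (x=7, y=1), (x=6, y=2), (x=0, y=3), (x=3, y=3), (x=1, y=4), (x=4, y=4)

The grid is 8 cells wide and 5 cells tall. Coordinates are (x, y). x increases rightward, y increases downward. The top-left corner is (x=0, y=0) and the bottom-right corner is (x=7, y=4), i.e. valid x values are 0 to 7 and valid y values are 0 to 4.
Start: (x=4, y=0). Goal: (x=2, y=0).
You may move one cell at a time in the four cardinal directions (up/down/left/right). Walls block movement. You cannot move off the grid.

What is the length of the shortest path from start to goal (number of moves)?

Answer: Shortest path length: 2

Derivation:
BFS from (x=4, y=0) until reaching (x=2, y=0):
  Distance 0: (x=4, y=0)
  Distance 1: (x=3, y=0), (x=5, y=0)
  Distance 2: (x=2, y=0), (x=6, y=0), (x=3, y=1), (x=5, y=1)  <- goal reached here
One shortest path (2 moves): (x=4, y=0) -> (x=3, y=0) -> (x=2, y=0)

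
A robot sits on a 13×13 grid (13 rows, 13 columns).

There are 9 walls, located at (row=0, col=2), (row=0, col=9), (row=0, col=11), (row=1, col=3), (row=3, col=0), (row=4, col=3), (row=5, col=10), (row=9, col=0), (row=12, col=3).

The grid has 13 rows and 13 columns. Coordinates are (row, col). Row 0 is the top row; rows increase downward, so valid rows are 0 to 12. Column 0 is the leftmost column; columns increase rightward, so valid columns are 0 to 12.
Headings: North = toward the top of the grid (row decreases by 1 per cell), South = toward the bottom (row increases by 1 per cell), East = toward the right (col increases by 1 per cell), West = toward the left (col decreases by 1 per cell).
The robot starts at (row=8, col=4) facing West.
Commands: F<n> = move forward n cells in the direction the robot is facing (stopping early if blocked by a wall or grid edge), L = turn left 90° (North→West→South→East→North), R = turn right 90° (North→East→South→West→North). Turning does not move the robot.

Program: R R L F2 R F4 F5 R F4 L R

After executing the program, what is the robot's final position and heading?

Start: (row=8, col=4), facing West
  R: turn right, now facing North
  R: turn right, now facing East
  L: turn left, now facing North
  F2: move forward 2, now at (row=6, col=4)
  R: turn right, now facing East
  F4: move forward 4, now at (row=6, col=8)
  F5: move forward 4/5 (blocked), now at (row=6, col=12)
  R: turn right, now facing South
  F4: move forward 4, now at (row=10, col=12)
  L: turn left, now facing East
  R: turn right, now facing South
Final: (row=10, col=12), facing South

Answer: Final position: (row=10, col=12), facing South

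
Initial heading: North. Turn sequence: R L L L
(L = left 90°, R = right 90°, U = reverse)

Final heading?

Start: North
  R (right (90° clockwise)) -> East
  L (left (90° counter-clockwise)) -> North
  L (left (90° counter-clockwise)) -> West
  L (left (90° counter-clockwise)) -> South
Final: South

Answer: Final heading: South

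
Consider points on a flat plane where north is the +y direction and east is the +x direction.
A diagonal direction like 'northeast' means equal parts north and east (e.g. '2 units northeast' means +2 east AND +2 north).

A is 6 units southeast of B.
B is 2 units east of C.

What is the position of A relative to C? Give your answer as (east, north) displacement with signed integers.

Place C at the origin (east=0, north=0).
  B is 2 units east of C: delta (east=+2, north=+0); B at (east=2, north=0).
  A is 6 units southeast of B: delta (east=+6, north=-6); A at (east=8, north=-6).
Therefore A relative to C: (east=8, north=-6).

Answer: A is at (east=8, north=-6) relative to C.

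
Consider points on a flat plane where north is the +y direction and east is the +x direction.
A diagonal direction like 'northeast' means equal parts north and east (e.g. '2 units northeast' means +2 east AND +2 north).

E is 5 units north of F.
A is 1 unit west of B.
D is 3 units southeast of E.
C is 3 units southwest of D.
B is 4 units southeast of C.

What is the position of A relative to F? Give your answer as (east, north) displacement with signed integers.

Answer: A is at (east=3, north=-5) relative to F.

Derivation:
Place F at the origin (east=0, north=0).
  E is 5 units north of F: delta (east=+0, north=+5); E at (east=0, north=5).
  D is 3 units southeast of E: delta (east=+3, north=-3); D at (east=3, north=2).
  C is 3 units southwest of D: delta (east=-3, north=-3); C at (east=0, north=-1).
  B is 4 units southeast of C: delta (east=+4, north=-4); B at (east=4, north=-5).
  A is 1 unit west of B: delta (east=-1, north=+0); A at (east=3, north=-5).
Therefore A relative to F: (east=3, north=-5).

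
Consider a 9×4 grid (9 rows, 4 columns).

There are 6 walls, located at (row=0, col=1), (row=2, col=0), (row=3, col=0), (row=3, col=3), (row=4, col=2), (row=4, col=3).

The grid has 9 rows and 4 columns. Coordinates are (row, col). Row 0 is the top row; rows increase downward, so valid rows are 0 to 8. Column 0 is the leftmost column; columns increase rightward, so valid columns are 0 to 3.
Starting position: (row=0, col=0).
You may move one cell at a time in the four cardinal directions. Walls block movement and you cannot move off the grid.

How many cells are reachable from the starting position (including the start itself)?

Answer: Reachable cells: 30

Derivation:
BFS flood-fill from (row=0, col=0):
  Distance 0: (row=0, col=0)
  Distance 1: (row=1, col=0)
  Distance 2: (row=1, col=1)
  Distance 3: (row=1, col=2), (row=2, col=1)
  Distance 4: (row=0, col=2), (row=1, col=3), (row=2, col=2), (row=3, col=1)
  Distance 5: (row=0, col=3), (row=2, col=3), (row=3, col=2), (row=4, col=1)
  Distance 6: (row=4, col=0), (row=5, col=1)
  Distance 7: (row=5, col=0), (row=5, col=2), (row=6, col=1)
  Distance 8: (row=5, col=3), (row=6, col=0), (row=6, col=2), (row=7, col=1)
  Distance 9: (row=6, col=3), (row=7, col=0), (row=7, col=2), (row=8, col=1)
  Distance 10: (row=7, col=3), (row=8, col=0), (row=8, col=2)
  Distance 11: (row=8, col=3)
Total reachable: 30 (grid has 30 open cells total)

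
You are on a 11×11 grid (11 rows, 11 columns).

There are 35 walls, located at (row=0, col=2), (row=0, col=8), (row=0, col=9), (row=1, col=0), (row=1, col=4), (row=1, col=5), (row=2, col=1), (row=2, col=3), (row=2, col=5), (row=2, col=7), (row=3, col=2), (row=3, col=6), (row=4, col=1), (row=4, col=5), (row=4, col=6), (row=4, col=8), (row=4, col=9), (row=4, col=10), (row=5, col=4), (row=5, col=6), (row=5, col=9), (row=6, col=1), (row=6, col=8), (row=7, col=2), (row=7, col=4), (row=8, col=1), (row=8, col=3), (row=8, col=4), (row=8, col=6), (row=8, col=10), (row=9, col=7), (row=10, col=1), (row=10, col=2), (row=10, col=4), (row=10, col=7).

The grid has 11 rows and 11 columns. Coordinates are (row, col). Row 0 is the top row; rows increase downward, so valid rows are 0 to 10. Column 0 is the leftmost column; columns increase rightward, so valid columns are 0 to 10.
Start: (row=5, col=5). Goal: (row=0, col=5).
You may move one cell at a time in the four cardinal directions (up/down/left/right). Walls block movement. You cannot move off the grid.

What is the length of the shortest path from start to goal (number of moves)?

BFS from (row=5, col=5) until reaching (row=0, col=5):
  Distance 0: (row=5, col=5)
  Distance 1: (row=6, col=5)
  Distance 2: (row=6, col=4), (row=6, col=6), (row=7, col=5)
  Distance 3: (row=6, col=3), (row=6, col=7), (row=7, col=6), (row=8, col=5)
  Distance 4: (row=5, col=3), (row=5, col=7), (row=6, col=2), (row=7, col=3), (row=7, col=7), (row=9, col=5)
  Distance 5: (row=4, col=3), (row=4, col=7), (row=5, col=2), (row=5, col=8), (row=7, col=8), (row=8, col=7), (row=9, col=4), (row=9, col=6), (row=10, col=5)
  Distance 6: (row=3, col=3), (row=3, col=7), (row=4, col=2), (row=4, col=4), (row=5, col=1), (row=7, col=9), (row=8, col=8), (row=9, col=3), (row=10, col=6)
  Distance 7: (row=3, col=4), (row=3, col=8), (row=5, col=0), (row=6, col=9), (row=7, col=10), (row=8, col=9), (row=9, col=2), (row=9, col=8), (row=10, col=3)
  Distance 8: (row=2, col=4), (row=2, col=8), (row=3, col=5), (row=3, col=9), (row=4, col=0), (row=6, col=0), (row=6, col=10), (row=8, col=2), (row=9, col=1), (row=9, col=9), (row=10, col=8)
  Distance 9: (row=1, col=8), (row=2, col=9), (row=3, col=0), (row=3, col=10), (row=5, col=10), (row=7, col=0), (row=9, col=0), (row=9, col=10), (row=10, col=9)
  Distance 10: (row=1, col=7), (row=1, col=9), (row=2, col=0), (row=2, col=10), (row=3, col=1), (row=7, col=1), (row=8, col=0), (row=10, col=0), (row=10, col=10)
  Distance 11: (row=0, col=7), (row=1, col=6), (row=1, col=10)
  Distance 12: (row=0, col=6), (row=0, col=10), (row=2, col=6)
  Distance 13: (row=0, col=5)  <- goal reached here
One shortest path (13 moves): (row=5, col=5) -> (row=6, col=5) -> (row=6, col=6) -> (row=6, col=7) -> (row=5, col=7) -> (row=4, col=7) -> (row=3, col=7) -> (row=3, col=8) -> (row=2, col=8) -> (row=1, col=8) -> (row=1, col=7) -> (row=1, col=6) -> (row=0, col=6) -> (row=0, col=5)

Answer: Shortest path length: 13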